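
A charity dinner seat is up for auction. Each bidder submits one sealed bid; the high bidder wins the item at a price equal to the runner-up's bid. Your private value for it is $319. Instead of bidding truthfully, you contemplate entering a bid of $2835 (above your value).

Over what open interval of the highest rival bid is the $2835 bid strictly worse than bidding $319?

($319, $2835)

If the competing bid is below $319, both bids win at the same price — no difference.
If it is above $2835, both bids lose — no difference.
If it lies strictly between $319 and $2835, bidding your value loses (payoff 0) while bidding $2835 wins at a price above your value (payoff negative).
So the deviation strictly hurts on the open interval ($319, $2835).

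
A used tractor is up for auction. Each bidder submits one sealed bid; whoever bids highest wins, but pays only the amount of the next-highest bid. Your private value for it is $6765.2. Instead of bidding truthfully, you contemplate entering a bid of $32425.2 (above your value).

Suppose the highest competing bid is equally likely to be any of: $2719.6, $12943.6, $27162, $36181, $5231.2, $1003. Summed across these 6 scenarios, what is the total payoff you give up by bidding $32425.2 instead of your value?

The deviation costs you only when the competing bid falls strictly between $6765.2 and $32425.2; elsewhere both bids give the same outcome.
$2719.6: outcomes coincide → loss $0.
$12943.6: truthful payoff $0, deviation payoff −$6178.4 → loss $6178.4.
$27162: truthful payoff $0, deviation payoff −$20396.8 → loss $20396.8.
$36181: outcomes coincide → loss $0.
$5231.2: outcomes coincide → loss $0.
$1003: outcomes coincide → loss $0.
Total loss = $6178.4 + $20396.8 = $26575.2.

$26575.2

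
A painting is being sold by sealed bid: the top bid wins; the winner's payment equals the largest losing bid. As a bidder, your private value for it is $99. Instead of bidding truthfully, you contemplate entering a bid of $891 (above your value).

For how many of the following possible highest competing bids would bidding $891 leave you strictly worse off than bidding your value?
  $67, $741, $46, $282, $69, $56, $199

The deviation hurts exactly when the highest competing bid lies strictly between $99 and $891 — overbidding then wins at a price above your value.
$67: below both → same outcome either way.
$741: inside the interval → strictly worse (loss $642).
$46: below both → same outcome either way.
$282: inside the interval → strictly worse (loss $183).
$69: below both → same outcome either way.
$56: below both → same outcome either way.
$199: inside the interval → strictly worse (loss $100).
Count: 3.

3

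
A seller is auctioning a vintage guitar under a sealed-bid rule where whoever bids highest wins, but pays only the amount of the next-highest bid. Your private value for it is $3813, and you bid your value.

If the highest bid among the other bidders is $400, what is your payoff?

Your bid $3813 exceeds the highest competing bid $400, so you win.
In a second-price auction the winner pays the second-highest bid, $400.
Payoff = value − price = $3813 − $400 = $3413.

$3413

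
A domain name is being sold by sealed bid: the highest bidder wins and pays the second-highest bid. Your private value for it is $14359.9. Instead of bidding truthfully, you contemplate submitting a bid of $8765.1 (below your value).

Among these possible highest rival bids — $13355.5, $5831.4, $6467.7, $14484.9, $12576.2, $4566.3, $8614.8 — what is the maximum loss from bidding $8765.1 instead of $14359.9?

$1783.7

$13355.5: truthful gives $1004.4, deviation gives $0 → loss $1004.4.
$5831.4: same outcome either way → loss $0.
$6467.7: same outcome either way → loss $0.
$14484.9: same outcome either way → loss $0.
$12576.2: truthful gives $1783.7, deviation gives $0 → loss $1783.7.
$4566.3: same outcome either way → loss $0.
$8614.8: same outcome either way → loss $0.
Maximum loss: $1783.7.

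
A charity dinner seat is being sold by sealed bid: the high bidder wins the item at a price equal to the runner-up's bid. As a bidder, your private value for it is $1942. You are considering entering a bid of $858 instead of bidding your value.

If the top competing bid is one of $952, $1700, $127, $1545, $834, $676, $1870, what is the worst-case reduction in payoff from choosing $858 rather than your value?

$952: truthful gives $990, deviation gives $0 → loss $990.
$1700: truthful gives $242, deviation gives $0 → loss $242.
$127: same outcome either way → loss $0.
$1545: truthful gives $397, deviation gives $0 → loss $397.
$834: same outcome either way → loss $0.
$676: same outcome either way → loss $0.
$1870: truthful gives $72, deviation gives $0 → loss $72.
Maximum loss: $990.

$990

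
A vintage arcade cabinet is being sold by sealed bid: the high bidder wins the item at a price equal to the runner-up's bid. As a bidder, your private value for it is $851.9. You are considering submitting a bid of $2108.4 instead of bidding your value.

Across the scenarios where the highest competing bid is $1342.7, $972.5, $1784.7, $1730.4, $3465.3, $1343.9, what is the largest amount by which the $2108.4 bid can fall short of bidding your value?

$932.8

$1342.7: truthful gives $0, deviation gives −$490.8 → loss $490.8.
$972.5: truthful gives $0, deviation gives −$120.6 → loss $120.6.
$1784.7: truthful gives $0, deviation gives −$932.8 → loss $932.8.
$1730.4: truthful gives $0, deviation gives −$878.5 → loss $878.5.
$3465.3: same outcome either way → loss $0.
$1343.9: truthful gives $0, deviation gives −$492 → loss $492.
Maximum loss: $932.8.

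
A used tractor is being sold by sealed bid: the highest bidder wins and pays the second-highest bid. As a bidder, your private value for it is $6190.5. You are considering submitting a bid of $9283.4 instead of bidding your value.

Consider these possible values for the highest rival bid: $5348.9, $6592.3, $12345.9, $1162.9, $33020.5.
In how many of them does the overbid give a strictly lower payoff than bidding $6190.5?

The deviation hurts exactly when the highest competing bid lies strictly between $6190.5 and $9283.4 — overbidding then wins at a price above your value.
$5348.9: below both → same outcome either way.
$6592.3: inside the interval → strictly worse (loss $401.8).
$12345.9: above both → same outcome either way.
$1162.9: below both → same outcome either way.
$33020.5: above both → same outcome either way.
Count: 1.

1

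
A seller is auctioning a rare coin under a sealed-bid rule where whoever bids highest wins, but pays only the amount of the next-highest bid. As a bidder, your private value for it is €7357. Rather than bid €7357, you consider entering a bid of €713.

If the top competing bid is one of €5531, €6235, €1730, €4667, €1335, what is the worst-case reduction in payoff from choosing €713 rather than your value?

€6022

€5531: truthful gives €1826, deviation gives €0 → loss €1826.
€6235: truthful gives €1122, deviation gives €0 → loss €1122.
€1730: truthful gives €5627, deviation gives €0 → loss €5627.
€4667: truthful gives €2690, deviation gives €0 → loss €2690.
€1335: truthful gives €6022, deviation gives €0 → loss €6022.
Maximum loss: €6022.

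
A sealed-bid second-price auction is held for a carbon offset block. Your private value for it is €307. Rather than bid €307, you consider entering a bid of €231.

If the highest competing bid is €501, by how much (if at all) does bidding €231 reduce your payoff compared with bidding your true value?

Bidding your value €307: you lose (since €307 < €501). Payoff €0.
Bidding €231: you lose. Payoff €0.
Difference = €0 − €0 = €0; both bids lead to the same outcome because the competing bid is above both your value and your alternative bid.

€0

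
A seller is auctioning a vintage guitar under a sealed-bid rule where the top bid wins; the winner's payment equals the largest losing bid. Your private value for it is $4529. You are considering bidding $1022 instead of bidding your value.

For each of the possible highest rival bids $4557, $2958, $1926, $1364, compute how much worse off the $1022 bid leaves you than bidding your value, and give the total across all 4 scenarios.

$7339

The deviation costs you only when the competing bid falls strictly between $1022 and $4529; elsewhere both bids give the same outcome.
$4557: outcomes coincide → loss $0.
$2958: truthful payoff $1571, deviation payoff $0 → loss $1571.
$1926: truthful payoff $2603, deviation payoff $0 → loss $2603.
$1364: truthful payoff $3165, deviation payoff $0 → loss $3165.
Total loss = $1571 + $2603 + $3165 = $7339.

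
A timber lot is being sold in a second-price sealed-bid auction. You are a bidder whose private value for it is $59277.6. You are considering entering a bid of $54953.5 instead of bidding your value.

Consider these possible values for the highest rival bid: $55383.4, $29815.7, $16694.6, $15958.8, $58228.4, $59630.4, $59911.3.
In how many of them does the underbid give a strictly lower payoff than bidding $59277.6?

2

The deviation hurts exactly when the highest competing bid lies strictly between $54953.5 and $59277.6 — underbidding then forfeits a profitable win.
$55383.4: inside the interval → strictly worse (loss $3894.2).
$29815.7: below both → same outcome either way.
$16694.6: below both → same outcome either way.
$15958.8: below both → same outcome either way.
$58228.4: inside the interval → strictly worse (loss $1049.2).
$59630.4: above both → same outcome either way.
$59911.3: above both → same outcome either way.
Count: 2.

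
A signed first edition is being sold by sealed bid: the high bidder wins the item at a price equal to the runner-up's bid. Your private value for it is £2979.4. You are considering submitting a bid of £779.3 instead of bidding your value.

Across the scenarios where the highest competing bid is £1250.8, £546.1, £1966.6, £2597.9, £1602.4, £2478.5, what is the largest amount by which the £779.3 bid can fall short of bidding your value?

£1250.8: truthful gives £1728.6, deviation gives £0 → loss £1728.6.
£546.1: same outcome either way → loss £0.
£1966.6: truthful gives £1012.8, deviation gives £0 → loss £1012.8.
£2597.9: truthful gives £381.5, deviation gives £0 → loss £381.5.
£1602.4: truthful gives £1377, deviation gives £0 → loss £1377.
£2478.5: truthful gives £500.9, deviation gives £0 → loss £500.9.
Maximum loss: £1728.6.

£1728.6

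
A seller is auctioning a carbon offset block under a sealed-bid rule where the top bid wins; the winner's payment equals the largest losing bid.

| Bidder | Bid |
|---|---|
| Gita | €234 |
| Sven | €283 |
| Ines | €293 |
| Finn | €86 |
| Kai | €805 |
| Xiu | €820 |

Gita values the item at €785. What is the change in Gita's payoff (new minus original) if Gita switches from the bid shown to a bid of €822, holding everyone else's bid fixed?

The highest bid among the other bidders is €820; Gita's bid doesn't change that.
Original bid €234: Gita is not highest (top rival bid is €820); payoff €0.
Alternative bid €822: Gita is highest, pays the top rival bid €820; payoff €785 − €820 = −€35.
Change in payoff = −€35 − (€0) = −€35.

−€35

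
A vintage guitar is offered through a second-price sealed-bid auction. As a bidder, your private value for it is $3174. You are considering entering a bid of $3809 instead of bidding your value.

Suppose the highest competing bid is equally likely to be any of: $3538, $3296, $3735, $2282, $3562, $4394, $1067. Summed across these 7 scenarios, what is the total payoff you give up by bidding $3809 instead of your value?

$1435

The deviation costs you only when the competing bid falls strictly between $3174 and $3809; elsewhere both bids give the same outcome.
$3538: truthful payoff $0, deviation payoff −$364 → loss $364.
$3296: truthful payoff $0, deviation payoff −$122 → loss $122.
$3735: truthful payoff $0, deviation payoff −$561 → loss $561.
$2282: outcomes coincide → loss $0.
$3562: truthful payoff $0, deviation payoff −$388 → loss $388.
$4394: outcomes coincide → loss $0.
$1067: outcomes coincide → loss $0.
Total loss = $364 + $122 + $561 + $388 = $1435.
Because the price is fixed by the runner-up's bid, deviating from your value can only change a good outcome into a bad one — never the reverse.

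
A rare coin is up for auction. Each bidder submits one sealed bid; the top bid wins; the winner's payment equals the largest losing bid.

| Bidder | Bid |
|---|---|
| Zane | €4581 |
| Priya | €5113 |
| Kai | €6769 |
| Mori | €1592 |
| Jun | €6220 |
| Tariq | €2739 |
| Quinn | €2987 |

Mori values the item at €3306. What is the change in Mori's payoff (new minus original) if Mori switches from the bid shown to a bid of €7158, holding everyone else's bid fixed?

−€3463

The highest bid among the other bidders is €6769; Mori's bid doesn't change that.
Original bid €1592: Mori is not highest (top rival bid is €6769); payoff €0.
Alternative bid €7158: Mori is highest, pays the top rival bid €6769; payoff €3306 − €6769 = −€3463.
Change in payoff = −€3463 − (€0) = −€3463.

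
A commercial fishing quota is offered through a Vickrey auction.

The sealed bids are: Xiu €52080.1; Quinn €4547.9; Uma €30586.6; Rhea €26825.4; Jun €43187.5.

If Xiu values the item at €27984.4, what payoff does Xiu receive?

Highest bid: Xiu at €52080.1, so Xiu wins.
Second-highest bid: Jun at €43187.5 — that is the price the winner pays.
Xiu's payoff = value − price = €27984.4 − €43187.5 = −€15203.1.

−€15203.1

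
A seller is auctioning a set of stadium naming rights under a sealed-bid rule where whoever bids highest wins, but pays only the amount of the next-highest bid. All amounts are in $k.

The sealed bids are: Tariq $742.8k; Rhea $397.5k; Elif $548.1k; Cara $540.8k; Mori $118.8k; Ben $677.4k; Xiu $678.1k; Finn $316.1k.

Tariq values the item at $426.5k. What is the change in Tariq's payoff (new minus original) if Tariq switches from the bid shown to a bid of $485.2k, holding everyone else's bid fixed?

$251.6k

The highest bid among the other bidders is $678.1k; Tariq's bid doesn't change that.
Original bid $742.8k: Tariq is highest, pays the top rival bid $678.1k; payoff $426.5k − $678.1k = −$251.6k.
Alternative bid $485.2k: Tariq is not highest (top rival bid is $678.1k); payoff $0k.
Change in payoff = $0k − (−$251.6k) = $251.6k.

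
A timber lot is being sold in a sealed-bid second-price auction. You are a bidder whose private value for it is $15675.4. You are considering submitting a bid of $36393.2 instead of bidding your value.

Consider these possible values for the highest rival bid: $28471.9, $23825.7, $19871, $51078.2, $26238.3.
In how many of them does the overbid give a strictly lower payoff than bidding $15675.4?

4

The deviation hurts exactly when the highest competing bid lies strictly between $15675.4 and $36393.2 — overbidding then wins at a price above your value.
$28471.9: inside the interval → strictly worse (loss $12796.5).
$23825.7: inside the interval → strictly worse (loss $8150.3).
$19871: inside the interval → strictly worse (loss $4195.6).
$51078.2: above both → same outcome either way.
$26238.3: inside the interval → strictly worse (loss $10562.9).
Count: 4.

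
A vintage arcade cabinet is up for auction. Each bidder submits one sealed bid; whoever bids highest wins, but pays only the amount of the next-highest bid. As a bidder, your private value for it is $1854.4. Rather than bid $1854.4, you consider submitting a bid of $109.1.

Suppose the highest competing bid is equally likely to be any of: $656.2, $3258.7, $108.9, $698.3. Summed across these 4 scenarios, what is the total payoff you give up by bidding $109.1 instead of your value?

The deviation costs you only when the competing bid falls strictly between $109.1 and $1854.4; elsewhere both bids give the same outcome.
$656.2: truthful payoff $1198.2, deviation payoff $0 → loss $1198.2.
$3258.7: outcomes coincide → loss $0.
$108.9: outcomes coincide → loss $0.
$698.3: truthful payoff $1156.1, deviation payoff $0 → loss $1156.1.
Total loss = $1198.2 + $1156.1 = $2354.3.

$2354.3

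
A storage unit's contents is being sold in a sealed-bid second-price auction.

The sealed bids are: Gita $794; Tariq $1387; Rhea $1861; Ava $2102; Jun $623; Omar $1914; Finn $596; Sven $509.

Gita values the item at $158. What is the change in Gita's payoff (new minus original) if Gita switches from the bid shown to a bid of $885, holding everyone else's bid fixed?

The highest bid among the other bidders is $2102; Gita's bid doesn't change that.
Original bid $794: Gita is not highest (top rival bid is $2102); payoff $0.
Alternative bid $885: Gita is not highest (top rival bid is $2102); payoff $0.
Change in payoff = $0 − ($0) = $0.

$0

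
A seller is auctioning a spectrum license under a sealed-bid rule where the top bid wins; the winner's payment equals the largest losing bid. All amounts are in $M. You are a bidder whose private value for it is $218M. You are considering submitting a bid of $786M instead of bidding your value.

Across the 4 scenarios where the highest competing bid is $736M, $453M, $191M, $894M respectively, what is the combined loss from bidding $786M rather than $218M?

$753M

The deviation costs you only when the competing bid falls strictly between $218M and $786M; elsewhere both bids give the same outcome.
$736M: truthful payoff $0M, deviation payoff −$518M → loss $518M.
$453M: truthful payoff $0M, deviation payoff −$235M → loss $235M.
$191M: outcomes coincide → loss $0M.
$894M: outcomes coincide → loss $0M.
Total loss = $518M + $235M = $753M.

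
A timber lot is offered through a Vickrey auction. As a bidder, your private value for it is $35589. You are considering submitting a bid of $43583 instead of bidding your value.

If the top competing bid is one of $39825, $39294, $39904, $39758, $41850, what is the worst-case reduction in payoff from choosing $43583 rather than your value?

$39825: truthful gives $0, deviation gives −$4236 → loss $4236.
$39294: truthful gives $0, deviation gives −$3705 → loss $3705.
$39904: truthful gives $0, deviation gives −$4315 → loss $4315.
$39758: truthful gives $0, deviation gives −$4169 → loss $4169.
$41850: truthful gives $0, deviation gives −$6261 → loss $6261.
Maximum loss: $6261.

$6261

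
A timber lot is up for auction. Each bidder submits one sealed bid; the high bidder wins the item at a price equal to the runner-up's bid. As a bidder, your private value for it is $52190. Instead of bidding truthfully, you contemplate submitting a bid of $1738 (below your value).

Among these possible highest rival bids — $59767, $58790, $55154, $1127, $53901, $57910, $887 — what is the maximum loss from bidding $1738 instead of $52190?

$0

$59767: same outcome either way → loss $0.
$58790: same outcome either way → loss $0.
$55154: same outcome either way → loss $0.
$1127: same outcome either way → loss $0.
$53901: same outcome either way → loss $0.
$57910: same outcome either way → loss $0.
$887: same outcome either way → loss $0.
Maximum loss: $0.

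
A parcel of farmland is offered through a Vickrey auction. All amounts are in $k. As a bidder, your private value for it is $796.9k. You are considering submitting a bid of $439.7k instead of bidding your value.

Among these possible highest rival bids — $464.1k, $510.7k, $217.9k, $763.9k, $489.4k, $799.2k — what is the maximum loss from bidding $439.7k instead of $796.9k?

$464.1k: truthful gives $332.8k, deviation gives $0k → loss $332.8k.
$510.7k: truthful gives $286.2k, deviation gives $0k → loss $286.2k.
$217.9k: same outcome either way → loss $0k.
$763.9k: truthful gives $33k, deviation gives $0k → loss $33k.
$489.4k: truthful gives $307.5k, deviation gives $0k → loss $307.5k.
$799.2k: same outcome either way → loss $0k.
Maximum loss: $332.8k.

$332.8k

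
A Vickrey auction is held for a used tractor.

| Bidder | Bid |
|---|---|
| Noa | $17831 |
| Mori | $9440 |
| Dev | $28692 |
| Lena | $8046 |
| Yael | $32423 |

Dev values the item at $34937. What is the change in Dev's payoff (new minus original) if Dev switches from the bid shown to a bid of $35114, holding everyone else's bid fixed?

$2514

The highest bid among the other bidders is $32423; Dev's bid doesn't change that.
Original bid $28692: Dev is not highest (top rival bid is $32423); payoff $0.
Alternative bid $35114: Dev is highest, pays the top rival bid $32423; payoff $34937 − $32423 = $2514.
Change in payoff = $2514 − ($0) = $2514.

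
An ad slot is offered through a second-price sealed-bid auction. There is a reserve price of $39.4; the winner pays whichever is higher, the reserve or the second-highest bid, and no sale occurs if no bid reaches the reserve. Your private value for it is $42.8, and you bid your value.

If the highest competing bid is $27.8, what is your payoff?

Your bid $42.8 is the highest and exceeds the reserve.
Price = max(second-highest bid, reserve) = max($27.8, $39.4) = $39.4.
Payoff = $42.8 − $39.4 = $3.4.

$3.4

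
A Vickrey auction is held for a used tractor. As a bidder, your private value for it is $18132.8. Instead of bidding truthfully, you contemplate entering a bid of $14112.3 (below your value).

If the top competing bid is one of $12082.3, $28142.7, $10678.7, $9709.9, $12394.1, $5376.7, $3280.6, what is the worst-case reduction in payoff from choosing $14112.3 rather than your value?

$0

$12082.3: same outcome either way → loss $0.
$28142.7: same outcome either way → loss $0.
$10678.7: same outcome either way → loss $0.
$9709.9: same outcome either way → loss $0.
$12394.1: same outcome either way → loss $0.
$5376.7: same outcome either way → loss $0.
$3280.6: same outcome either way → loss $0.
Maximum loss: $0.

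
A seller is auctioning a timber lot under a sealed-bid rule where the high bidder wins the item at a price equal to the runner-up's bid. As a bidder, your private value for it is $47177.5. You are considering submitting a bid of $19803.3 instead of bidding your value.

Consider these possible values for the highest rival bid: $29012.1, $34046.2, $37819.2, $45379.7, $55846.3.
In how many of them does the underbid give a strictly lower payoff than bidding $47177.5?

4

The deviation hurts exactly when the highest competing bid lies strictly between $19803.3 and $47177.5 — underbidding then forfeits a profitable win.
$29012.1: inside the interval → strictly worse (loss $18165.4).
$34046.2: inside the interval → strictly worse (loss $13131.3).
$37819.2: inside the interval → strictly worse (loss $9358.3).
$45379.7: inside the interval → strictly worse (loss $1797.8).
$55846.3: above both → same outcome either way.
Count: 4.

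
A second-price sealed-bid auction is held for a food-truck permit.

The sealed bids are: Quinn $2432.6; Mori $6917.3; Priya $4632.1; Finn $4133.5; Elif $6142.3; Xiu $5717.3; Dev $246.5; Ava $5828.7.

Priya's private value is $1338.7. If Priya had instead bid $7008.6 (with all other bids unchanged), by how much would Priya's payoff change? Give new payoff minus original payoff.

−$5578.6

The highest bid among the other bidders is $6917.3; Priya's bid doesn't change that.
Original bid $4632.1: Priya is not highest (top rival bid is $6917.3); payoff $0.
Alternative bid $7008.6: Priya is highest, pays the top rival bid $6917.3; payoff $1338.7 − $6917.3 = −$5578.6.
Change in payoff = −$5578.6 − ($0) = −$5578.6.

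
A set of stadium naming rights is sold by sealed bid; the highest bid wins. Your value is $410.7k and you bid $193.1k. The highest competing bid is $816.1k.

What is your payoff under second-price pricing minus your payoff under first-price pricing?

Your bid $193.1k is below $816.1k, so you lose under either rule.
Payoff is $0k in both cases; difference = $0k.

$0k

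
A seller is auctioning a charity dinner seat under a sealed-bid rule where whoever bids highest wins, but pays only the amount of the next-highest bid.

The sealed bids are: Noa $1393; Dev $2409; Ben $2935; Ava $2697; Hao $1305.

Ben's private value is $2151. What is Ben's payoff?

Highest bid: Ben at $2935, so Ben wins.
Second-highest bid: Ava at $2697 — that is the price the winner pays.
Ben's payoff = value − price = $2151 − $2697 = −$546.

−$546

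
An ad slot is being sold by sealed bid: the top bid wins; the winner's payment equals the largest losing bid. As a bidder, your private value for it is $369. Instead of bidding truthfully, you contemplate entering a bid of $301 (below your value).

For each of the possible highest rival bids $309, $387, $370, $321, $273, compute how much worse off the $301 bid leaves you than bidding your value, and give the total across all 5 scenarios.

$108

The deviation costs you only when the competing bid falls strictly between $301 and $369; elsewhere both bids give the same outcome.
$309: truthful payoff $60, deviation payoff $0 → loss $60.
$387: outcomes coincide → loss $0.
$370: outcomes coincide → loss $0.
$321: truthful payoff $48, deviation payoff $0 → loss $48.
$273: outcomes coincide → loss $0.
Total loss = $60 + $48 = $108.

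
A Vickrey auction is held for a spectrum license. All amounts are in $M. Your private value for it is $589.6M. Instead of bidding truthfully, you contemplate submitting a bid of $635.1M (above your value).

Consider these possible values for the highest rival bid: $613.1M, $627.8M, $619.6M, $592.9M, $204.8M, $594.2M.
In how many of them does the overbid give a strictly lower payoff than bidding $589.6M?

5

The deviation hurts exactly when the highest competing bid lies strictly between $589.6M and $635.1M — overbidding then wins at a price above your value.
$613.1M: inside the interval → strictly worse (loss $23.5M).
$627.8M: inside the interval → strictly worse (loss $38.2M).
$619.6M: inside the interval → strictly worse (loss $30M).
$592.9M: inside the interval → strictly worse (loss $3.3M).
$204.8M: below both → same outcome either way.
$594.2M: inside the interval → strictly worse (loss $4.6M).
Count: 5.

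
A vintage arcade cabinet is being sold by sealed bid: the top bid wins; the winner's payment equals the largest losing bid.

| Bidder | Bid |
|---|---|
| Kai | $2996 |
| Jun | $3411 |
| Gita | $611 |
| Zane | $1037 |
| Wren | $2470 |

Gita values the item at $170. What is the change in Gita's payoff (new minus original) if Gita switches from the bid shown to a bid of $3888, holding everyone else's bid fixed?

The highest bid among the other bidders is $3411; Gita's bid doesn't change that.
Original bid $611: Gita is not highest (top rival bid is $3411); payoff $0.
Alternative bid $3888: Gita is highest, pays the top rival bid $3411; payoff $170 − $3411 = −$3241.
Change in payoff = −$3241 − ($0) = −$3241.

−$3241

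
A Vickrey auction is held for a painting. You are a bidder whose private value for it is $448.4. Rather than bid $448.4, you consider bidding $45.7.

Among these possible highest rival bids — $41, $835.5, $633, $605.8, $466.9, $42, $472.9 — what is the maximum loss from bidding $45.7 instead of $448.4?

$0

$41: same outcome either way → loss $0.
$835.5: same outcome either way → loss $0.
$633: same outcome either way → loss $0.
$605.8: same outcome either way → loss $0.
$466.9: same outcome either way → loss $0.
$42: same outcome either way → loss $0.
$472.9: same outcome either way → loss $0.
Maximum loss: $0.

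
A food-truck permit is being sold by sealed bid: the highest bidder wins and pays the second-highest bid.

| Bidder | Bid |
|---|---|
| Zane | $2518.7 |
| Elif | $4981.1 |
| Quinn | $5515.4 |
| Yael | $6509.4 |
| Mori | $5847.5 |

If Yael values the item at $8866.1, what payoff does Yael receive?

$3018.6

Highest bid: Yael at $6509.4, so Yael wins.
Second-highest bid: Mori at $5847.5 — that is the price the winner pays.
Yael's payoff = value − price = $8866.1 − $5847.5 = $3018.6.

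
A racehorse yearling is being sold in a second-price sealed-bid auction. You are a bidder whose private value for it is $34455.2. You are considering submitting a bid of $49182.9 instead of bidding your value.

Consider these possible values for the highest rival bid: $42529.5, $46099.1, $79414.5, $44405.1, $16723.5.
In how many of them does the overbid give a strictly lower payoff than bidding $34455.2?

The deviation hurts exactly when the highest competing bid lies strictly between $34455.2 and $49182.9 — overbidding then wins at a price above your value.
$42529.5: inside the interval → strictly worse (loss $8074.3).
$46099.1: inside the interval → strictly worse (loss $11643.9).
$79414.5: above both → same outcome either way.
$44405.1: inside the interval → strictly worse (loss $9949.9).
$16723.5: below both → same outcome either way.
Count: 3.

3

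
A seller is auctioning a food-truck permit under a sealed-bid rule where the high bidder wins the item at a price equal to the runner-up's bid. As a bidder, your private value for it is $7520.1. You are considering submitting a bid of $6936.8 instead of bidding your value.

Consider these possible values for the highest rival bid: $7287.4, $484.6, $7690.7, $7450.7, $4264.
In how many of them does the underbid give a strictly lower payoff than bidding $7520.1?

The deviation hurts exactly when the highest competing bid lies strictly between $6936.8 and $7520.1 — underbidding then forfeits a profitable win.
$7287.4: inside the interval → strictly worse (loss $232.7).
$484.6: below both → same outcome either way.
$7690.7: above both → same outcome either way.
$7450.7: inside the interval → strictly worse (loss $69.4).
$4264: below both → same outcome either way.
Count: 2.

2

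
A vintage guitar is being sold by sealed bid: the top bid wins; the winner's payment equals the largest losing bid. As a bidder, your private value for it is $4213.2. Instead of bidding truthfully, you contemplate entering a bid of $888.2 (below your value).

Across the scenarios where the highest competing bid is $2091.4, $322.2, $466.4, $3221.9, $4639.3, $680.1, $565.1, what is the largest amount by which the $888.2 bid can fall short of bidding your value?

$2121.8

$2091.4: truthful gives $2121.8, deviation gives $0 → loss $2121.8.
$322.2: same outcome either way → loss $0.
$466.4: same outcome either way → loss $0.
$3221.9: truthful gives $991.3, deviation gives $0 → loss $991.3.
$4639.3: same outcome either way → loss $0.
$680.1: same outcome either way → loss $0.
$565.1: same outcome either way → loss $0.
Maximum loss: $2121.8.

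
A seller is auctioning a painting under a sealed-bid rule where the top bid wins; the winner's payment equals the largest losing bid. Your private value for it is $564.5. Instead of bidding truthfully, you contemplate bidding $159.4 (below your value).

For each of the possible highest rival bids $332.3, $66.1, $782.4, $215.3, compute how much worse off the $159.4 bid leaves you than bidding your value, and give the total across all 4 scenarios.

The deviation costs you only when the competing bid falls strictly between $159.4 and $564.5; elsewhere both bids give the same outcome.
$332.3: truthful payoff $232.2, deviation payoff $0 → loss $232.2.
$66.1: outcomes coincide → loss $0.
$782.4: outcomes coincide → loss $0.
$215.3: truthful payoff $349.2, deviation payoff $0 → loss $349.2.
Total loss = $232.2 + $349.2 = $581.4.

$581.4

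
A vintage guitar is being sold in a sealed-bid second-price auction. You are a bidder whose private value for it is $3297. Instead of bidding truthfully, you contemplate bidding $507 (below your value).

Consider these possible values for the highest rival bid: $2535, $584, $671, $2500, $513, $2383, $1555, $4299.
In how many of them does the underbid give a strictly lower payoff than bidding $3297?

The deviation hurts exactly when the highest competing bid lies strictly between $507 and $3297 — underbidding then forfeits a profitable win.
$2535: inside the interval → strictly worse (loss $762).
$584: inside the interval → strictly worse (loss $2713).
$671: inside the interval → strictly worse (loss $2626).
$2500: inside the interval → strictly worse (loss $797).
$513: inside the interval → strictly worse (loss $2784).
$2383: inside the interval → strictly worse (loss $914).
$1555: inside the interval → strictly worse (loss $1742).
$4299: above both → same outcome either way.
Count: 7.

7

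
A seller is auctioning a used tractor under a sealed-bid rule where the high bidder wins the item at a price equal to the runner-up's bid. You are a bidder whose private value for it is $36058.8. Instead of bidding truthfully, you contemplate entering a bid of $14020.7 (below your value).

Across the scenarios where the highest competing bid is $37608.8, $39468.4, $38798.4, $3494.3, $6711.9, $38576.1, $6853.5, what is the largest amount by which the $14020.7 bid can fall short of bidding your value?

$0

$37608.8: same outcome either way → loss $0.
$39468.4: same outcome either way → loss $0.
$38798.4: same outcome either way → loss $0.
$3494.3: same outcome either way → loss $0.
$6711.9: same outcome either way → loss $0.
$38576.1: same outcome either way → loss $0.
$6853.5: same outcome either way → loss $0.
Maximum loss: $0.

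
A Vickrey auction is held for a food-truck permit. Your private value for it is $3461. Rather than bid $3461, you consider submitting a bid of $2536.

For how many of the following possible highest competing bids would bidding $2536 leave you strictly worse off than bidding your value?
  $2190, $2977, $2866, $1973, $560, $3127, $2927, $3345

The deviation hurts exactly when the highest competing bid lies strictly between $2536 and $3461 — underbidding then forfeits a profitable win.
$2190: below both → same outcome either way.
$2977: inside the interval → strictly worse (loss $484).
$2866: inside the interval → strictly worse (loss $595).
$1973: below both → same outcome either way.
$560: below both → same outcome either way.
$3127: inside the interval → strictly worse (loss $334).
$2927: inside the interval → strictly worse (loss $534).
$3345: inside the interval → strictly worse (loss $116).
Count: 5.

5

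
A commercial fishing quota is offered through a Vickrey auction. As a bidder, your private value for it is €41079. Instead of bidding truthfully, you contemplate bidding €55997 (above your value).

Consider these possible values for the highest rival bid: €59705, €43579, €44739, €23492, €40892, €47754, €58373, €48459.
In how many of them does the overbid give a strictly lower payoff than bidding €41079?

The deviation hurts exactly when the highest competing bid lies strictly between €41079 and €55997 — overbidding then wins at a price above your value.
€59705: above both → same outcome either way.
€43579: inside the interval → strictly worse (loss €2500).
€44739: inside the interval → strictly worse (loss €3660).
€23492: below both → same outcome either way.
€40892: below both → same outcome either way.
€47754: inside the interval → strictly worse (loss €6675).
€58373: above both → same outcome either way.
€48459: inside the interval → strictly worse (loss €7380).
Count: 4.

4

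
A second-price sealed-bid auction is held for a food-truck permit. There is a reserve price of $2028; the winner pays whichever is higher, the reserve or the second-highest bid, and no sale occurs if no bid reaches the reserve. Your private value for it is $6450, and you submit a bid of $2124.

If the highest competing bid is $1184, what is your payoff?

Your bid $2124 is the highest and exceeds the reserve.
Price = max(second-highest bid, reserve) = max($1184, $2028) = $2028.
Payoff = $6450 − $2028 = $4422.

$4422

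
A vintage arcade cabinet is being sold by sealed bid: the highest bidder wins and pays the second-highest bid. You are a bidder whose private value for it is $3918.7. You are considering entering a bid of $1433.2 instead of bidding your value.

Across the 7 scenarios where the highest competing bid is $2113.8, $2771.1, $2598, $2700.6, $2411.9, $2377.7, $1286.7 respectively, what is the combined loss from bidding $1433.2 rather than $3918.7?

The deviation costs you only when the competing bid falls strictly between $1433.2 and $3918.7; elsewhere both bids give the same outcome.
$2113.8: truthful payoff $1804.9, deviation payoff $0 → loss $1804.9.
$2771.1: truthful payoff $1147.6, deviation payoff $0 → loss $1147.6.
$2598: truthful payoff $1320.7, deviation payoff $0 → loss $1320.7.
$2700.6: truthful payoff $1218.1, deviation payoff $0 → loss $1218.1.
$2411.9: truthful payoff $1506.8, deviation payoff $0 → loss $1506.8.
$2377.7: truthful payoff $1541, deviation payoff $0 → loss $1541.
$1286.7: outcomes coincide → loss $0.
Total loss = $1804.9 + $1147.6 + $1320.7 + $1218.1 + $1506.8 + $1541 = $8539.1.
Because the price is fixed by the runner-up's bid, deviating from your value can only change a good outcome into a bad one — never the reverse.

$8539.1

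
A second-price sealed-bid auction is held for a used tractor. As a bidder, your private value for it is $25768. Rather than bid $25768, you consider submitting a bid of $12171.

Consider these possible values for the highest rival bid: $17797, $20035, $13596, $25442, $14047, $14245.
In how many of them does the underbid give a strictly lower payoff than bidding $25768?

6

The deviation hurts exactly when the highest competing bid lies strictly between $12171 and $25768 — underbidding then forfeits a profitable win.
$17797: inside the interval → strictly worse (loss $7971).
$20035: inside the interval → strictly worse (loss $5733).
$13596: inside the interval → strictly worse (loss $12172).
$25442: inside the interval → strictly worse (loss $326).
$14047: inside the interval → strictly worse (loss $11721).
$14245: inside the interval → strictly worse (loss $11523).
Count: 6.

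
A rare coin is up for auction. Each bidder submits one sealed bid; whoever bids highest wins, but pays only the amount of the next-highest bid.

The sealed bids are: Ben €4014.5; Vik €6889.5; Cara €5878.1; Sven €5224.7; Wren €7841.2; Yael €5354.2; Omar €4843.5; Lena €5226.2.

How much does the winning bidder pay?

Highest bid: Wren at €7841.2, so Wren wins.
Second-highest bid: Vik at €6889.5 — that is the price the winner pays.

€6889.5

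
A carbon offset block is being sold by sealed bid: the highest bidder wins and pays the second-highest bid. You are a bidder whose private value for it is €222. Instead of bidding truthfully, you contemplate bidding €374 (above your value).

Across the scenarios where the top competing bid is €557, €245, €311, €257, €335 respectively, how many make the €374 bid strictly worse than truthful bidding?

4

The deviation hurts exactly when the highest competing bid lies strictly between €222 and €374 — overbidding then wins at a price above your value.
€557: above both → same outcome either way.
€245: inside the interval → strictly worse (loss €23).
€311: inside the interval → strictly worse (loss €89).
€257: inside the interval → strictly worse (loss €35).
€335: inside the interval → strictly worse (loss €113).
Count: 4.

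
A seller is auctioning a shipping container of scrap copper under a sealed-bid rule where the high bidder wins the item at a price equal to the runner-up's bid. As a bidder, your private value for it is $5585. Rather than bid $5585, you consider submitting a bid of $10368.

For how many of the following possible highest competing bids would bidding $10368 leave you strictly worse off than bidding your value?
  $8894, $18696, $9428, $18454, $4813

2

The deviation hurts exactly when the highest competing bid lies strictly between $5585 and $10368 — overbidding then wins at a price above your value.
$8894: inside the interval → strictly worse (loss $3309).
$18696: above both → same outcome either way.
$9428: inside the interval → strictly worse (loss $3843).
$18454: above both → same outcome either way.
$4813: below both → same outcome either way.
Count: 2.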